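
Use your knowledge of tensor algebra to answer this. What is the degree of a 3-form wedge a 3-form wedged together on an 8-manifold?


The degree of a wedge product is the sum of the degrees of the individual forms.
Degrees: 3, 3
Total degree = 3 + 3 = 6

6


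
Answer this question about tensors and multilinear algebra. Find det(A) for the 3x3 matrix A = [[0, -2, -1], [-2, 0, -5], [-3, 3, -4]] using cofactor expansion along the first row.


Expanding along the first row, det(A) = a11*M_11 - a12*M_12 + a13*M_13, where M_1j is the (1,j) minor.
Minor M_11 = 0*-4 - -5*3 = 15
Minor M_12 = -2*-4 - -5*-3 = -7
Minor M_13 = -2*3 - 0*-3 = -6
det = 0*(15) - -2*(-7) + -1*(-6)
    = 0 - 14 + 6
    = -8

-8


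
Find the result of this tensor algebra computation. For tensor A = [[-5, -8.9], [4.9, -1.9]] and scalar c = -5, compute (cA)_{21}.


Scalar multiplication: (cA)_{ij} = c * A_{ij}.
c = -5
A_{21} = 4.9
(cA)_{21} = -5 * 4.9 = -24.5

-24.5


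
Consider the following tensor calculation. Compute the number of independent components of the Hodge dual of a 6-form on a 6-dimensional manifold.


The Hodge dual of a p-form on an n-dimensional manifold is an (n-p)-form.
n = 6, p = 6, so dual degree = 6 - 6 = 0
The number of components is C(n, n-p) = C(6, 0) = 1

1


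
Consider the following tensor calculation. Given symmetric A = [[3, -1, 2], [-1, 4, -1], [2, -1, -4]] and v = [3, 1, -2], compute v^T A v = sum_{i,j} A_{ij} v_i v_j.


First compute Av:
(Av)_1 = 3*3 + -1*1 + 2*-2 = 4
(Av)_2 = -1*3 + 4*1 + -1*-2 = 3
(Av)_3 = 2*3 + -1*1 + -4*-2 = 13
Av = [4, 3, 13]
Then v^T (Av) = 3*4 + 1*3 + -2*13
= 12 + 3 + -26 = -11

-11


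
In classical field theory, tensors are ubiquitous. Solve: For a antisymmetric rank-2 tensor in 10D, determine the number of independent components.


A antisymmetric rank-2 tensor in d dimensions has d(d-1)/2 independent components.
d = 10
d(d-1)/2 = 10 * 9 / 2 = 90 / 2 = 45

45


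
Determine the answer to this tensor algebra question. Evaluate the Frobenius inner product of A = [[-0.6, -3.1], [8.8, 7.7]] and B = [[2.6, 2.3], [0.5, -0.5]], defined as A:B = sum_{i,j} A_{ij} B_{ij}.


A:B = sum over all i,j of A_{ij} * B_{ij}.
Row 1: -0.6*2.6=-1.56, -3.1*2.3=-7.13 => row sum = -8.69
Row 2: 8.8*0.5=4.4, 7.7*-0.5=-3.85 => row sum = 0.55
Total = -8.69 + 0.55 = -8.14

-8.14


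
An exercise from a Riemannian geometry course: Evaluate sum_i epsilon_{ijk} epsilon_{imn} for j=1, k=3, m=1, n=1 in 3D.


Using the identity: epsilon_{ijk} epsilon_{imn} = delta_{jm} delta_{kn} - delta_{jn} delta_{km}.
delta_{11} = 1
delta_{31} = 0
delta_{11} = 1
delta_{31} = 0
Result = 1 * 0 - 1 * 0 = 0 - 0 = 0

0


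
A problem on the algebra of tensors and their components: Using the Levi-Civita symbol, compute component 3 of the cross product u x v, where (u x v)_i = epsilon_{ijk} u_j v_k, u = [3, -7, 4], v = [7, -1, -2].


(u x v)_3 = sum_{j,k} epsilon_{3jk} u_j v_k. Only permutations of (1,2,3) contribute; the two non-zero terms are:
eps_{312} u_1 v_2 = 1 * 3 * -1 = -3
eps_{321} u_2 v_1 = -1 * -7 * 7 = 49
(u x v)_3 = 46

46


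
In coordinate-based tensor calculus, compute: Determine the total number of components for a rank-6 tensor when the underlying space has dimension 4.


The number of components of a rank-r tensor in d dimensions is d^r.
Here d = 4 and r = 6.
4^6 = 4096

4096


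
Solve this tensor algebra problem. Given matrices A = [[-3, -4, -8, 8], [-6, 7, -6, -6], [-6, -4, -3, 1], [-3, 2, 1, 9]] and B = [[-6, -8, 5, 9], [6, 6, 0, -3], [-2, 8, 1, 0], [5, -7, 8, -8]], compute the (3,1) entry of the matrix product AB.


(AB)_{ij} = sum_k A_{ik} B_{kj}.
For i=3, j=1:
A_{31} * B_{11} = -6 * -6 = 36
A_{32} * B_{21} = -4 * 6 = -24
A_{33} * B_{31} = -3 * -2 = 6
A_{34} * B_{41} = 1 * 5 = 5
Sum = 36 + -24 + 6 + 5 = 23

23


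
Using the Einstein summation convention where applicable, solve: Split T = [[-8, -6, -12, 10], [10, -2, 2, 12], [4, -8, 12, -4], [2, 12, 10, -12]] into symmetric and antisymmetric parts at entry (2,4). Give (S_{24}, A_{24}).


T_{24} = 12
T_{42} = 12
S_{24} = (12 + 12)/2 = 24/2 = 12
A_{24} = (12 - 12)/2 = 0/2 = 0
Check: S + A = 12 + 0 = 12 = T_{24}.

(12, 0)


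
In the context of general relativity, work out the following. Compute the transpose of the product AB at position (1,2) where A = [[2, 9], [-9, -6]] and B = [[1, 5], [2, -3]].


(AB)^T_{ij} = (AB)_{ji} = sum_k A_{jk} B_{ki}.
For i=1, j=2 we need (AB)_{21}:
A_{21} * B_{11} = -9 * 1 = -9
A_{22} * B_{21} = -6 * 2 = -12
Sum = -9 + -12 = -21

-21


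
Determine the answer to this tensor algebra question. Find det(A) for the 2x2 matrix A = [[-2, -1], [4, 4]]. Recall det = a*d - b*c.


For a 2x2 matrix [[a, b], [c, d]], det = a*d - b*c.
a = -2, b = -1, c = 4, d = 4
a*d = -2 * 4 = -8
b*c = -1 * 4 = -4
det = -8 - -4 = -4

-4


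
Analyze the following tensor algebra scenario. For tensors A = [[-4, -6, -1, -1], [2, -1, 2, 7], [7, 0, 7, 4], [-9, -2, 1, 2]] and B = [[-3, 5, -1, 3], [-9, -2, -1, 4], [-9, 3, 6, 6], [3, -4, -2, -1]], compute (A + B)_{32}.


Tensor addition is component-wise: (A + B)_{ij} = A_{ij} + B_{ij}.
A_{32} = 0
B_{32} = 3
(A + B)_{32} = 0 + 3 = 3

3


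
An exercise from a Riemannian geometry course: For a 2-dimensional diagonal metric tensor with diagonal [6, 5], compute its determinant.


For a diagonal metric, the determinant is the product of diagonal entries.
Diagonal entries: 6, 5
det(g) = 6 * 5 = 30

30


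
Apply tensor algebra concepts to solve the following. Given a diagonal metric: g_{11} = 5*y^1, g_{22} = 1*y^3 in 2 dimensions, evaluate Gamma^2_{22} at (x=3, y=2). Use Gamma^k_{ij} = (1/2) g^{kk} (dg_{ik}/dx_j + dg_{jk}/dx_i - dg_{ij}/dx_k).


For a diagonal metric, Gamma^k_{ij} = (1/2) g^{kk} (dg_{ik}/dx_j + dg_{jk}/dx_i - dg_{ij}/dx_k).
The metric is diagonal, so g_{ab} = 0 for a != b.
At the given point: g_{11} = 10, g_{22} = 8
g^{22} = 1/8
dg_{22}/dx_2 = dg_{22}/dx_2 = 12
dg_{22}/dx_2 = dg_{22}/dx_2 = 12
dg_{22}/dx_2 = dg_{22}/dx_2 = 12
Numerator = 12 + 12 - 12 = 12
Gamma^2_{22} = 12 / (2 * 8) = 3/4

3/4


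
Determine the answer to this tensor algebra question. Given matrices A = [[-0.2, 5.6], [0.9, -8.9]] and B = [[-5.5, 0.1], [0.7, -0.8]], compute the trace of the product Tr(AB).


Tr(AB) = sum_i (AB)_{ii} where (AB)_{ii} = sum_k A_{ik} B_{ki}.
(AB)_{11} = -0.2*-5.5 + 5.6*0.7 = 5.02
(AB)_{22} = 0.9*0.1 + -8.9*-0.8 = 7.21
Tr(AB) = 5.02 + 7.21 = 12.23

12.23


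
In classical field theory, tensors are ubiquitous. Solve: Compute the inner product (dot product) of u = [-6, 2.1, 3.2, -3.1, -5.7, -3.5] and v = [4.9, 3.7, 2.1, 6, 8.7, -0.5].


The inner product u . v = sum of u_i * v_i.
Term-by-term: -6 * 4.9, 2.1 * 3.7, 3.2 * 2.1, -3.1 * 6, -5.7 * 8.7, -3.5 * -0.5
Products: -29.4, 7.77, 6.72, -18.6, -49.59, 1.75
Sum = -29.4 + 7.77 + 6.72 + -18.6 + -49.59 + 1.75 = -81.35

-81.35


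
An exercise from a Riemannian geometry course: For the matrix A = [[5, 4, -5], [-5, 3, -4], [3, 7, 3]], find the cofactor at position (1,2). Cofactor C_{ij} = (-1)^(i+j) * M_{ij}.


To find cofactor C_{12}, delete row 1 and column 2.
The resulting 2x2 submatrix is: [[-5, -4], [3, 3]]
Minor M_{12} = -5*3 - -4*3
  = -15 - -12 = -3
Sign = (-1)^(1+2) = (-1)^3 = -1
Cofactor C_{12} = -1 * -3 = 3

3


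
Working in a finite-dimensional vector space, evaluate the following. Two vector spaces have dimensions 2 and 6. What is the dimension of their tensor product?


The dimension of a tensor product is the product of dimensions.
dim(V) = 2, dim(W) = 6
dim(V (x) W) = 2 * 6 = 12

12


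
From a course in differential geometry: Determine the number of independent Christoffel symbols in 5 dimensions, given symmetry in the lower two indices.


Christoffel symbols Gamma^k_{ij} are symmetric in i,j, so there are d * d(d+1)/2 independent symbols.
d = 5
d(d+1)/2 = 5 * 6 / 2 = 15
Total = 5 * 15 = 75

75


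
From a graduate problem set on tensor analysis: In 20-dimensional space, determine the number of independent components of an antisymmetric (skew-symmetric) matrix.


An antisymmetric rank-2 tensor satisfies A_{ij} = -A_{ji}, so diagonal entries are zero.
The independent components are the upper-triangular entries: C(n, 2) = n(n-1)/2.
n = 20
C(20, 2) = 20 * 19 / 2 = 380 / 2 = 190

190


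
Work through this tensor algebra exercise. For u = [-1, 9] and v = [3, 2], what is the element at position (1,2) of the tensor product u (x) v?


The outer product entry T_{ij} = u_i * v_j.
We need i=1, j=2.
u_1 = -1, v_2 = 2
T_{1,2} = -1 * 2 = -2

-2


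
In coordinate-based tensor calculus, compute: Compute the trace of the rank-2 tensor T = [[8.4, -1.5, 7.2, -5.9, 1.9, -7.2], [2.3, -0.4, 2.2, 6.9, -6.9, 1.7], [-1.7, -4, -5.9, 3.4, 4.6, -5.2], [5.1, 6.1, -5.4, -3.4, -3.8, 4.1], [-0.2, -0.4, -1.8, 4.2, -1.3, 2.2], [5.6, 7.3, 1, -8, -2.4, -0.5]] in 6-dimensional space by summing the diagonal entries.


The contraction (trace) of a rank-2 tensor is the sum of its diagonal elements.
Diagonal entries: A[1,1] = 8.4, A[2,2] = -0.4, A[3,3] = -5.9, A[4,4] = -3.4, A[5,5] = -1.3, A[6,6] = -0.5
Tr(A) = 8.4 + -0.4 + -5.9 + -3.4 + -1.3 + -0.5 = -3.1

-3.1


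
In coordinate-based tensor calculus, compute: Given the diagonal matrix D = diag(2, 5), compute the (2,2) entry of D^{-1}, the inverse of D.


For a diagonal matrix, the inverse has entries (D^{-1})_{ii} = 1/d_{ii}.
The diagonal entries are: d_{11} = 2, d_{22} = 5
We need (D^{-1})_{22} = 1/d_{22} = 1/5 = 1/5

1/5


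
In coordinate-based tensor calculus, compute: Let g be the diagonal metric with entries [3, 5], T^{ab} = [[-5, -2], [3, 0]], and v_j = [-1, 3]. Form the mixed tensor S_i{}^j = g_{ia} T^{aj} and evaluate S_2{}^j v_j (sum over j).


Step 1: lower the first index. For a diagonal metric, g_{ia} T^{aj} = g_{ii} T^{ij} (no sum on i).
g_{22} = 5
S_2{}^1 = 5 * T^{21} = 5 * 3 = 15
S_2{}^2 = 5 * T^{22} = 5 * 0 = 0
Step 2: contract S_2{}^j with v_j.
S_2{}^1 * v_1 = 15 * -1 = -15
S_2{}^2 * v_2 = 0 * 3 = 0
Result = -15 + 0 = -15

-15


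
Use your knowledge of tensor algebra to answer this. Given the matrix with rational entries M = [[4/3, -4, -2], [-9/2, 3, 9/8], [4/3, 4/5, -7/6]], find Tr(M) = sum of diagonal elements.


The trace is the sum of diagonal entries.
Diagonal: M[1,1] = 4/3, M[2,2] = 3, M[3,3] = -7/6
Tr(M) = 4/3 + 3 + -7/6
Computing step by step:
After adding M[1,1]: 4/3
After adding M[2,2]: 13/3
After adding M[3,3]: 19/6
Tr(M) = 19/6

19/6


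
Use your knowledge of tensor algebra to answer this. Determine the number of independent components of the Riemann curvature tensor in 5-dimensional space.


The Riemann tensor in d dimensions has d^2(d^2 - 1)/12 independent components.
d = 5, so d^2 = 25
d^2 - 1 = 24
d^2(d^2 - 1) = 25 * 24 = 600
Divide by 12: 600 / 12 = 50

50


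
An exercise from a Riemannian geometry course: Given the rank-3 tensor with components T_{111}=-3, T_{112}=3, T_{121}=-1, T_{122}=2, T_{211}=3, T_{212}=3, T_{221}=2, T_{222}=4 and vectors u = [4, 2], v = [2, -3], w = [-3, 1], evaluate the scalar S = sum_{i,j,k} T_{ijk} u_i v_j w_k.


S = sum over i,j,k of T_{ijk} u_i v_j w_k. Expanding all 8 terms:
T_{111}*u_1*v_1*w_1 = -3*4*2*-3 = 72  (running total: 72)
T_{112}*u_1*v_1*w_2 = 3*4*2*1 = 24  (running total: 96)
T_{121}*u_1*v_2*w_1 = -1*4*-3*-3 = -36  (running total: 60)
T_{122}*u_1*v_2*w_2 = 2*4*-3*1 = -24  (running total: 36)
T_{211}*u_2*v_1*w_1 = 3*2*2*-3 = -36  (running total: 0)
T_{212}*u_2*v_1*w_2 = 3*2*2*1 = 12  (running total: 12)
T_{221}*u_2*v_2*w_1 = 2*2*-3*-3 = 36  (running total: 48)
T_{222}*u_2*v_2*w_2 = 4*2*-3*1 = -24  (running total: 24)
S = 24

24


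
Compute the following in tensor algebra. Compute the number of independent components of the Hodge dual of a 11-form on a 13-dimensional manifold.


The Hodge dual of a p-form on an n-dimensional manifold is an (n-p)-form.
n = 13, p = 11, so dual degree = 13 - 11 = 2
The number of components is C(n, n-p) = C(13, 2) = 78

78


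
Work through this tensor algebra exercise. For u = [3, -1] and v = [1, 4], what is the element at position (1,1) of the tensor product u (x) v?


The outer product entry T_{ij} = u_i * v_j.
We need i=1, j=1.
u_1 = 3, v_1 = 1
T_{1,1} = 3 * 1 = 3

3


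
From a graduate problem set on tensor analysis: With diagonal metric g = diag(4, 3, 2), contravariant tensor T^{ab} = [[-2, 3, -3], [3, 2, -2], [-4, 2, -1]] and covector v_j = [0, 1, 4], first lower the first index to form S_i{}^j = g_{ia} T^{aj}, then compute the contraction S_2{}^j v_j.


Step 1: lower the first index. For a diagonal metric, g_{ia} T^{aj} = g_{ii} T^{ij} (no sum on i).
g_{22} = 3
S_2{}^1 = 3 * T^{21} = 3 * 3 = 9
S_2{}^2 = 3 * T^{22} = 3 * 2 = 6
S_2{}^3 = 3 * T^{23} = 3 * -2 = -6
Step 2: contract S_2{}^j with v_j.
S_2{}^1 * v_1 = 9 * 0 = 0
S_2{}^2 * v_2 = 6 * 1 = 6
S_2{}^3 * v_3 = -6 * 4 = -24
Result = 0 + 6 + -24 = -18

-18


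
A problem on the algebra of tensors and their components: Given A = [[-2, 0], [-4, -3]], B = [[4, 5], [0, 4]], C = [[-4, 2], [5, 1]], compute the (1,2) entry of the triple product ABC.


(ABC)_{12} = sum_m (AB)_{1m} C_{m2}. First compute row 1 of AB.
(AB)_{11} = -2*4 + 0*0 = -8
(AB)_{12} = -2*5 + 0*4 = -10
Now contract with column 2 of C:
(AB)_{11} * C_{12} = -8 * 2 = -16
(AB)_{12} * C_{22} = -10 * 1 = -10
(ABC)_{12} = -16 + -10 = -26

-26


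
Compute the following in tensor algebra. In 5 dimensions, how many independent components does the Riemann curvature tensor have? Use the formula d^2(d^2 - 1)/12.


The Riemann tensor in d dimensions has d^2(d^2 - 1)/12 independent components.
d = 5, so d^2 = 25
d^2 - 1 = 24
d^2(d^2 - 1) = 25 * 24 = 600
Divide by 12: 600 / 12 = 50

50


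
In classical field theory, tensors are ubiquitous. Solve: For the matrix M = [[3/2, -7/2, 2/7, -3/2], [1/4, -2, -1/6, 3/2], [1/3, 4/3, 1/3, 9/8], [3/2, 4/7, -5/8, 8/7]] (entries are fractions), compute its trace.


The trace is the sum of diagonal entries.
Diagonal: M[1,1] = 3/2, M[2,2] = -2, M[3,3] = 1/3, M[4,4] = 8/7
Tr(M) = 3/2 + -2 + 1/3 + 8/7
Computing step by step:
After adding M[1,1]: 3/2
After adding M[2,2]: -1/2
After adding M[3,3]: -1/6
After adding M[4,4]: 41/42
Tr(M) = 41/42

41/42


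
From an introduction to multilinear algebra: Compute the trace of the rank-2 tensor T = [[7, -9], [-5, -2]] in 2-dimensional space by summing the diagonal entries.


The contraction (trace) of a rank-2 tensor is the sum of its diagonal elements.
Diagonal entries: A[1,1] = 7, A[2,2] = -2
Tr(A) = 7 + -2 = 5

5


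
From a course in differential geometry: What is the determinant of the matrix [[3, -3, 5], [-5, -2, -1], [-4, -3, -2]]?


Expanding along the first row, det(A) = a11*M_11 - a12*M_12 + a13*M_13, where M_1j is the (1,j) minor.
Minor M_11 = -2*-2 - -1*-3 = 1
Minor M_12 = -5*-2 - -1*-4 = 6
Minor M_13 = -5*-3 - -2*-4 = 7
det = 3*(1) - -3*(6) + 5*(7)
    = 3 - -18 + 35
    = 56

56


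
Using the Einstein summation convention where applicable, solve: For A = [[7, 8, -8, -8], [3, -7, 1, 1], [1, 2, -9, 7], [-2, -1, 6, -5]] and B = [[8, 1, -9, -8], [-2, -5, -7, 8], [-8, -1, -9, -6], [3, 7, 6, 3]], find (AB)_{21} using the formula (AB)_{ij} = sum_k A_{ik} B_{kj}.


(AB)_{ij} = sum_k A_{ik} B_{kj}.
For i=2, j=1:
A_{21} * B_{11} = 3 * 8 = 24
A_{22} * B_{21} = -7 * -2 = 14
A_{23} * B_{31} = 1 * -8 = -8
A_{24} * B_{41} = 1 * 3 = 3
Sum = 24 + 14 + -8 + 3 = 33

33


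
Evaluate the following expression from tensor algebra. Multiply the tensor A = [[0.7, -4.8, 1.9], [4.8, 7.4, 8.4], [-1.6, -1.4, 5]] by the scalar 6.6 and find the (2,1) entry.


Scalar multiplication: (cA)_{ij} = c * A_{ij}.
c = 6.6
A_{21} = 4.8
(cA)_{21} = 6.6 * 4.8 = 31.68

31.68


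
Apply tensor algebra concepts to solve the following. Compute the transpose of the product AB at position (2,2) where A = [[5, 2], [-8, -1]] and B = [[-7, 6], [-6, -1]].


(AB)^T_{ij} = (AB)_{ji} = sum_k A_{jk} B_{ki}.
For i=2, j=2 we need (AB)_{22}:
A_{21} * B_{12} = -8 * 6 = -48
A_{22} * B_{22} = -1 * -1 = 1
Sum = -48 + 1 = -47

-47


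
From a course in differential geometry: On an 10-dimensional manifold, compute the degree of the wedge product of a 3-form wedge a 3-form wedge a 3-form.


The degree of a wedge product is the sum of the degrees of the individual forms.
Degrees: 3, 3, 3
Total degree = 3 + 3 + 3 = 9

9


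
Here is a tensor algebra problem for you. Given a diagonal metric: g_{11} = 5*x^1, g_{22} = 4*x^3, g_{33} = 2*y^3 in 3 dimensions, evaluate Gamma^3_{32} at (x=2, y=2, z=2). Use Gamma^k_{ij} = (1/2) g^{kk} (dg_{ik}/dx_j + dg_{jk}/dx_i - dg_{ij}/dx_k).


For a diagonal metric, Gamma^k_{ij} = (1/2) g^{kk} (dg_{ik}/dx_j + dg_{jk}/dx_i - dg_{ij}/dx_k).
The metric is diagonal, so g_{ab} = 0 for a != b.
At the given point: g_{11} = 10, g_{22} = 32, g_{33} = 16
g^{33} = 1/16
dg_{33}/dx_2 = dg_{33}/dx_2 = 24
dg_{23}/dx_3 = 0 (off-diagonal)
dg_{32}/dx_3 = 0 (off-diagonal)
Numerator = 24 + 0 - 0 = 24
Gamma^3_{32} = 24 / (2 * 16) = 3/4

3/4


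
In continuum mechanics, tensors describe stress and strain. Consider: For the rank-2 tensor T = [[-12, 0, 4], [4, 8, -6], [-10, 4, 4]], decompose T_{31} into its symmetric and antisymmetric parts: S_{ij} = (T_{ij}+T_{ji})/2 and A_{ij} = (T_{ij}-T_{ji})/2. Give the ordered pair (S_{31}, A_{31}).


T_{31} = -10
T_{13} = 4
S_{31} = (-10 + 4)/2 = -6/2 = -3
A_{31} = (-10 - 4)/2 = -14/2 = -7
Check: S + A = -3 + -7 = -10 = T_{31}.

(-3, -7)


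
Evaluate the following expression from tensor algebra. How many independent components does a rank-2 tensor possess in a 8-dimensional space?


The number of components of a rank-r tensor in d dimensions is d^r.
Here d = 8 and r = 2.
8^2 = 64

64


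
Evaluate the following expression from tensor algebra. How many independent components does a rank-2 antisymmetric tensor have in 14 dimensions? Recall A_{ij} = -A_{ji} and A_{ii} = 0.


An antisymmetric rank-2 tensor satisfies A_{ij} = -A_{ji}, so diagonal entries are zero.
The independent components are the upper-triangular entries: C(n, 2) = n(n-1)/2.
n = 14
C(14, 2) = 14 * 13 / 2 = 182 / 2 = 91

91


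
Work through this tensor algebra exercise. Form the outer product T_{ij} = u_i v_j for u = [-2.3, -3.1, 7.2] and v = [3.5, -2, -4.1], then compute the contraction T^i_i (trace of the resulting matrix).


The outer product gives T_{ij} = u_i v_j.
The trace (contraction) is Tr(T) = sum_i T_{ii} = sum_i u_i v_i.
Diagonal entries:
T_{11} = u_1 * v_1 = -2.3 * 3.5 = -8.05
T_{22} = u_2 * v_2 = -3.1 * -2 = 6.2
T_{33} = u_3 * v_3 = 7.2 * -4.1 = -29.52
Tr(T) = -8.05 + 6.2 + -29.52 = -31.37

-31.37


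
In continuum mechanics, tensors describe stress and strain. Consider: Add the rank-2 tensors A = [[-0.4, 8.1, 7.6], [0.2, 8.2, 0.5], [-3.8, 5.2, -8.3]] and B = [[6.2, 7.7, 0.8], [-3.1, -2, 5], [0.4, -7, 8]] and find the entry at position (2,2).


Tensor addition is component-wise: (A + B)_{ij} = A_{ij} + B_{ij}.
A_{22} = 8.2
B_{22} = -2
(A + B)_{22} = 8.2 + -2 = 6.2

6.2


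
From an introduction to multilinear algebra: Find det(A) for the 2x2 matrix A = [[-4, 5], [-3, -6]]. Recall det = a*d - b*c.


For a 2x2 matrix [[a, b], [c, d]], det = a*d - b*c.
a = -4, b = 5, c = -3, d = -6
a*d = -4 * -6 = 24
b*c = 5 * -3 = -15
det = 24 - -15 = 39

39


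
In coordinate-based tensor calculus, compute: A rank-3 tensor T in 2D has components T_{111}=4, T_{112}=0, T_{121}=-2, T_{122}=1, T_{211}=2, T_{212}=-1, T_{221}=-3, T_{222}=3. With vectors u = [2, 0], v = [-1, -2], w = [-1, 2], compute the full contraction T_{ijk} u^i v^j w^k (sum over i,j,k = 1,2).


S = sum over i,j,k of T_{ijk} u_i v_j w_k. Expanding all 8 terms:
T_{111}*u_1*v_1*w_1 = 4*2*-1*-1 = 8  (running total: 8)
T_{112}*u_1*v_1*w_2 = 0*2*-1*2 = 0  (running total: 8)
T_{121}*u_1*v_2*w_1 = -2*2*-2*-1 = -8  (running total: 0)
T_{122}*u_1*v_2*w_2 = 1*2*-2*2 = -8  (running total: -8)
T_{211}*u_2*v_1*w_1 = 2*0*-1*-1 = 0  (running total: -8)
T_{212}*u_2*v_1*w_2 = -1*0*-1*2 = 0  (running total: -8)
T_{221}*u_2*v_2*w_1 = -3*0*-2*-1 = 0  (running total: -8)
T_{222}*u_2*v_2*w_2 = 3*0*-2*2 = 0  (running total: -8)
S = -8

-8


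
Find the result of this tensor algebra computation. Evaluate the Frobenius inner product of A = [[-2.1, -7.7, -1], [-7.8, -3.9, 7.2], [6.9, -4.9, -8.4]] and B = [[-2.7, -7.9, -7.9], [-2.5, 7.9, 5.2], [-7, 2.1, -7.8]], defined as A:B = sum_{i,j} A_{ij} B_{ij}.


A:B = sum over all i,j of A_{ij} * B_{ij}.
Row 1: -2.1*-2.7=5.67, -7.7*-7.9=60.83, -1*-7.9=7.9 => row sum = 74.4
Row 2: -7.8*-2.5=19.5, -3.9*7.9=-30.81, 7.2*5.2=37.44 => row sum = 26.13
Row 3: 6.9*-7=-48.3, -4.9*2.1=-10.29, -8.4*-7.8=65.52 => row sum = 6.93
Total = 74.4 + 26.13 + 6.93 = 107.46

107.46


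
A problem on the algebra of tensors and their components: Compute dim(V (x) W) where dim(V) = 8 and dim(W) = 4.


The dimension of a tensor product is the product of dimensions.
dim(V) = 8, dim(W) = 4
dim(V (x) W) = 8 * 4 = 32

32


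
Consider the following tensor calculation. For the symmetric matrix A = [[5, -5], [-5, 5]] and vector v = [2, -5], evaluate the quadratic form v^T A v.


First compute Av:
(Av)_1 = 5*2 + -5*-5 = 35
(Av)_2 = -5*2 + 5*-5 = -35
Av = [35, -35]
Then v^T (Av) = 2*35 + -5*-35
= 70 + 175 = 245

245


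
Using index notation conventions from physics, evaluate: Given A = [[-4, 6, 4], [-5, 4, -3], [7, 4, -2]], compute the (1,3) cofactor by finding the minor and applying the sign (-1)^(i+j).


To find cofactor C_{13}, delete row 1 and column 3.
The resulting 2x2 submatrix is: [[-5, 4], [7, 4]]
Minor M_{13} = -5*4 - 4*7
  = -20 - 28 = -48
Sign = (-1)^(1+3) = (-1)^4 = 1
Cofactor C_{13} = 1 * -48 = -48

-48


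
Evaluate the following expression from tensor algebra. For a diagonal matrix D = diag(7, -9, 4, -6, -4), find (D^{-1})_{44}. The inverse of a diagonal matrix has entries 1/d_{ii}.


For a diagonal matrix, the inverse has entries (D^{-1})_{ii} = 1/d_{ii}.
The diagonal entries are: d_{11} = 7, d_{22} = -9, d_{33} = 4, d_{44} = -6, d_{55} = -4
We need (D^{-1})_{44} = 1/d_{44} = 1/-6 = -1/6

-1/6


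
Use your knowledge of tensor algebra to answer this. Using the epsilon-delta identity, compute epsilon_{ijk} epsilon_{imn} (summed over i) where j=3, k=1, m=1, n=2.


Using the identity: epsilon_{ijk} epsilon_{imn} = delta_{jm} delta_{kn} - delta_{jn} delta_{km}.
delta_{31} = 0
delta_{12} = 0
delta_{32} = 0
delta_{11} = 1
Result = 0 * 0 - 0 * 1 = 0 - 0 = 0

0


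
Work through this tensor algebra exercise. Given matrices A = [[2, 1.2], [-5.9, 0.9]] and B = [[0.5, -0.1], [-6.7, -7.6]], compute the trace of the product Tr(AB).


Tr(AB) = sum_i (AB)_{ii} where (AB)_{ii} = sum_k A_{ik} B_{ki}.
(AB)_{11} = 2*0.5 + 1.2*-6.7 = -7.04
(AB)_{22} = -5.9*-0.1 + 0.9*-7.6 = -6.25
Tr(AB) = -7.04 + -6.25 = -13.29

-13.29


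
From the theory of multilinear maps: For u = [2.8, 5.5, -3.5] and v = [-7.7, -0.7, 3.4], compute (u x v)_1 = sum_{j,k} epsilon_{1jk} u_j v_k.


(u x v)_1 = sum_{j,k} epsilon_{1jk} u_j v_k. Only permutations of (1,2,3) contribute; the two non-zero terms are:
eps_{123} u_2 v_3 = 1 * 5.5 * 3.4 = 18.7
eps_{132} u_3 v_2 = -1 * -3.5 * -0.7 = -2.45
(u x v)_1 = 16.25

16.25


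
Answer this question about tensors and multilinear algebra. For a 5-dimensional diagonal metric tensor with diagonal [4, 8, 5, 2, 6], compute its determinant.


For a diagonal metric, the determinant is the product of diagonal entries.
Diagonal entries: 4, 8, 5, 2, 6
det(g) = 4 * 8 * 5 * 2 * 6 = 1920

1920


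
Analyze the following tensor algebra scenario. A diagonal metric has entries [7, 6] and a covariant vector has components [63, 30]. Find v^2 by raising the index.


To raise an index with a diagonal metric: v^i = v_i / g_{ii}.
For index 2: v_2 = 30, g_{22} = 6
v^2 = 30 / 6 = 5

5


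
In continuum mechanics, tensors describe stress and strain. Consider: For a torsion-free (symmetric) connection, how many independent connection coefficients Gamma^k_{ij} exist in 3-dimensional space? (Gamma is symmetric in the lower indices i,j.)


Christoffel symbols Gamma^k_{ij} are symmetric in i,j, so there are d * d(d+1)/2 independent symbols.
d = 3
d(d+1)/2 = 3 * 4 / 2 = 6
Total = 3 * 6 = 18

18


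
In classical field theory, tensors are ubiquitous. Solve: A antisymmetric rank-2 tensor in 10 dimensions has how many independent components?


A antisymmetric rank-2 tensor in d dimensions has d(d-1)/2 independent components.
d = 10
d(d-1)/2 = 10 * 9 / 2 = 90 / 2 = 45

45


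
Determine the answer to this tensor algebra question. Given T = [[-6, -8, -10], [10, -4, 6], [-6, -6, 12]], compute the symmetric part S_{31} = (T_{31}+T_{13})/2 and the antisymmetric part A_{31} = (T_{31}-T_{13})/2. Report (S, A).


T_{31} = -6
T_{13} = -10
S_{31} = (-6 + -10)/2 = -16/2 = -8
A_{31} = (-6 - -10)/2 = 4/2 = 2
Check: S + A = -8 + 2 = -6 = T_{31}.

(-8, 2)


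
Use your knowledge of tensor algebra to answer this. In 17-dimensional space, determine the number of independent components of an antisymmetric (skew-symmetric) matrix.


An antisymmetric rank-2 tensor satisfies A_{ij} = -A_{ji}, so diagonal entries are zero.
The independent components are the upper-triangular entries: C(n, 2) = n(n-1)/2.
n = 17
C(17, 2) = 17 * 16 / 2 = 272 / 2 = 136

136


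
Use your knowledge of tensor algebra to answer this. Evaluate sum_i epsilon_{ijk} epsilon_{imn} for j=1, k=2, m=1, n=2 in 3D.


Using the identity: epsilon_{ijk} epsilon_{imn} = delta_{jm} delta_{kn} - delta_{jn} delta_{km}.
delta_{11} = 1
delta_{22} = 1
delta_{12} = 0
delta_{21} = 0
Result = 1 * 1 - 0 * 0 = 1 - 0 = 1

1


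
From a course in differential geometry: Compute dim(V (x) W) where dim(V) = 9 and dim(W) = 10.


The dimension of a tensor product is the product of dimensions.
dim(V) = 9, dim(W) = 10
dim(V (x) W) = 9 * 10 = 90

90


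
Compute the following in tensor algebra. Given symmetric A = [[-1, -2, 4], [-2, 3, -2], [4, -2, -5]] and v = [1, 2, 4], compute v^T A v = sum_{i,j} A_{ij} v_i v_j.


First compute Av:
(Av)_1 = -1*1 + -2*2 + 4*4 = 11
(Av)_2 = -2*1 + 3*2 + -2*4 = -4
(Av)_3 = 4*1 + -2*2 + -5*4 = -20
Av = [11, -4, -20]
Then v^T (Av) = 1*11 + 2*-4 + 4*-20
= 11 + -8 + -80 = -77

-77


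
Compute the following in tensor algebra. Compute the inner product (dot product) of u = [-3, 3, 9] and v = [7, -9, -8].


The inner product u . v = sum of u_i * v_i.
Term-by-term: -3 * 7, 3 * -9, 9 * -8
Products: -21, -27, -72
Sum = -21 + -27 + -72 = -120

-120


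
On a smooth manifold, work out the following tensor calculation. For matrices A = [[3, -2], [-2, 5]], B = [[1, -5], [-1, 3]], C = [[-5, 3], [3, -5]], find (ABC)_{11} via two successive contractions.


(ABC)_{11} = sum_m (AB)_{1m} C_{m1}. First compute row 1 of AB.
(AB)_{11} = 3*1 + -2*-1 = 5
(AB)_{12} = 3*-5 + -2*3 = -21
Now contract with column 1 of C:
(AB)_{11} * C_{11} = 5 * -5 = -25
(AB)_{12} * C_{21} = -21 * 3 = -63
(ABC)_{11} = -25 + -63 = -88

-88


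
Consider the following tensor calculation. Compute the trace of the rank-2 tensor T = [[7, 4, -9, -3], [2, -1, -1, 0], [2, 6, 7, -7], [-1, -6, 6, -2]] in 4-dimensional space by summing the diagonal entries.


The contraction (trace) of a rank-2 tensor is the sum of its diagonal elements.
Diagonal entries: A[1,1] = 7, A[2,2] = -1, A[3,3] = 7, A[4,4] = -2
Tr(A) = 7 + -1 + 7 + -2 = 11

11


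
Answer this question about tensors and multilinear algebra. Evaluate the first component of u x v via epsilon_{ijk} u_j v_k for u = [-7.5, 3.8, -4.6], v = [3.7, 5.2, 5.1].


(u x v)_1 = sum_{j,k} epsilon_{1jk} u_j v_k. Only permutations of (1,2,3) contribute; the two non-zero terms are:
eps_{123} u_2 v_3 = 1 * 3.8 * 5.1 = 19.38
eps_{132} u_3 v_2 = -1 * -4.6 * 5.2 = 23.92
(u x v)_1 = 43.3

43.3


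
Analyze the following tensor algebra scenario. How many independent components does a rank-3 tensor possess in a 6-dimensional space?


The number of components of a rank-r tensor in d dimensions is d^r.
Here d = 6 and r = 3.
6^3 = 216

216


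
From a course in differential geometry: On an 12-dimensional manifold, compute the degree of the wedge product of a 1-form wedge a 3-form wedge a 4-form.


The degree of a wedge product is the sum of the degrees of the individual forms.
Degrees: 1, 3, 4
Total degree = 1 + 3 + 4 = 8

8


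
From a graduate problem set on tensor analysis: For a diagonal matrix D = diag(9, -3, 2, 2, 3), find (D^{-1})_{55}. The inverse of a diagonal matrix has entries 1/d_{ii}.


For a diagonal matrix, the inverse has entries (D^{-1})_{ii} = 1/d_{ii}.
The diagonal entries are: d_{11} = 9, d_{22} = -3, d_{33} = 2, d_{44} = 2, d_{55} = 3
We need (D^{-1})_{55} = 1/d_{55} = 1/3 = 1/3

1/3


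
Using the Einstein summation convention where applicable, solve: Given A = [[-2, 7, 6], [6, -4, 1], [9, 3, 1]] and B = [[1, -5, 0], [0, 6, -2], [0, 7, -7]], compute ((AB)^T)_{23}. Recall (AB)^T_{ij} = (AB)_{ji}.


(AB)^T_{ij} = (AB)_{ji} = sum_k A_{jk} B_{ki}.
For i=2, j=3 we need (AB)_{32}:
A_{31} * B_{12} = 9 * -5 = -45
A_{32} * B_{22} = 3 * 6 = 18
A_{33} * B_{32} = 1 * 7 = 7
Sum = -45 + 18 + 7 = -20

-20


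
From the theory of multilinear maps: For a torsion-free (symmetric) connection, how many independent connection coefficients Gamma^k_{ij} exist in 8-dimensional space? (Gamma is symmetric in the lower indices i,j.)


Christoffel symbols Gamma^k_{ij} are symmetric in i,j, so there are d * d(d+1)/2 independent symbols.
d = 8
d(d+1)/2 = 8 * 9 / 2 = 36
Total = 8 * 36 = 288

288


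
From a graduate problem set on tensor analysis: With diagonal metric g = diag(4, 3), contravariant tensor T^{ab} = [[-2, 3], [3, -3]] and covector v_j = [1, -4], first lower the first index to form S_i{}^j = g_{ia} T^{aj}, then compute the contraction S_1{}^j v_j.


Step 1: lower the first index. For a diagonal metric, g_{ia} T^{aj} = g_{ii} T^{ij} (no sum on i).
g_{11} = 4
S_1{}^1 = 4 * T^{11} = 4 * -2 = -8
S_1{}^2 = 4 * T^{12} = 4 * 3 = 12
Step 2: contract S_1{}^j with v_j.
S_1{}^1 * v_1 = -8 * 1 = -8
S_1{}^2 * v_2 = 12 * -4 = -48
Result = -8 + -48 = -56

-56


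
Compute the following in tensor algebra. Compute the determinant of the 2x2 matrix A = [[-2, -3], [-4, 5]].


For a 2x2 matrix [[a, b], [c, d]], det = a*d - b*c.
a = -2, b = -3, c = -4, d = 5
a*d = -2 * 5 = -10
b*c = -3 * -4 = 12
det = -10 - 12 = -22

-22


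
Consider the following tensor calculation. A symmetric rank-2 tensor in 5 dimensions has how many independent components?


A symmetric rank-2 tensor in d dimensions has d(d+1)/2 independent components.
d = 5
d(d+1)/2 = 5 * 6 / 2 = 30 / 2 = 15

15


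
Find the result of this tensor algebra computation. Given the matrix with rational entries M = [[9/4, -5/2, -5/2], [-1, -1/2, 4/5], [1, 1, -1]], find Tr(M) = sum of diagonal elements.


The trace is the sum of diagonal entries.
Diagonal: M[1,1] = 9/4, M[2,2] = -1/2, M[3,3] = -1
Tr(M) = 9/4 + -1/2 + -1
Computing step by step:
After adding M[1,1]: 9/4
After adding M[2,2]: 7/4
After adding M[3,3]: 3/4
Tr(M) = 3/4

3/4


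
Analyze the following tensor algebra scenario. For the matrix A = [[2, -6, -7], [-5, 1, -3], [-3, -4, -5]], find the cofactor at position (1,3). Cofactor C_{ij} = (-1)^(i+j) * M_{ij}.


To find cofactor C_{13}, delete row 1 and column 3.
The resulting 2x2 submatrix is: [[-5, 1], [-3, -4]]
Minor M_{13} = -5*-4 - 1*-3
  = 20 - -3 = 23
Sign = (-1)^(1+3) = (-1)^4 = 1
Cofactor C_{13} = 1 * 23 = 23

23


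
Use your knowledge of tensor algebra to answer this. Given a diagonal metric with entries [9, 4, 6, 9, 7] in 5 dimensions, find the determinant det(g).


For a diagonal metric, the determinant is the product of diagonal entries.
Diagonal entries: 9, 4, 6, 9, 7
det(g) = 9 * 4 * 6 * 9 * 7 = 13608

13608


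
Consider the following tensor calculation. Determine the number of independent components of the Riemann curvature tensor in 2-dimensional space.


The Riemann tensor in d dimensions has d^2(d^2 - 1)/12 independent components.
d = 2, so d^2 = 4
d^2 - 1 = 3
d^2(d^2 - 1) = 4 * 3 = 12
Divide by 12: 12 / 12 = 1

1


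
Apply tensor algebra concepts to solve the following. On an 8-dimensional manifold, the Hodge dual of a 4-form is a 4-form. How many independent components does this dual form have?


The Hodge dual of a p-form on an n-dimensional manifold is an (n-p)-form.
n = 8, p = 4, so dual degree = 8 - 4 = 4
The number of components is C(n, n-p) = C(8, 4) = 70

70


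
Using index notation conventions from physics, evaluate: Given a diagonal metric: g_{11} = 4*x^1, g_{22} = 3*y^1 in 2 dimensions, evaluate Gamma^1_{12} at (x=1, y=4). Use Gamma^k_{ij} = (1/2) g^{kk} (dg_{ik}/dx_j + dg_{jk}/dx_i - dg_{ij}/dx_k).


For a diagonal metric, Gamma^k_{ij} = (1/2) g^{kk} (dg_{ik}/dx_j + dg_{jk}/dx_i - dg_{ij}/dx_k).
The metric is diagonal, so g_{ab} = 0 for a != b.
At the given point: g_{11} = 4, g_{22} = 12
g^{11} = 1/4
dg_{11}/dx_2 = dg_{11}/dx_2 = 0
dg_{21}/dx_1 = 0 (off-diagonal)
dg_{12}/dx_1 = 0 (off-diagonal)
Numerator = 0 + 0 - 0 = 0
Gamma^1_{12} = 0 / (2 * 4) = 0

0


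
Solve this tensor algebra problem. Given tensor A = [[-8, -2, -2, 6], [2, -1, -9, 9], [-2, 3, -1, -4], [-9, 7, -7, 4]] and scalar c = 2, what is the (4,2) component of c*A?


Scalar multiplication: (cA)_{ij} = c * A_{ij}.
c = 2
A_{42} = 7
(cA)_{42} = 2 * 7 = 14

14


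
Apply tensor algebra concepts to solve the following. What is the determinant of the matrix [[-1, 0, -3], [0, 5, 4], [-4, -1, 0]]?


Expanding along the first row, det(A) = a11*M_11 - a12*M_12 + a13*M_13, where M_1j is the (1,j) minor.
Minor M_11 = 5*0 - 4*-1 = 4
Minor M_12 = 0*0 - 4*-4 = 16
Minor M_13 = 0*-1 - 5*-4 = 20
det = -1*(4) - 0*(16) + -3*(20)
    = -4 - 0 + -60
    = -64

-64


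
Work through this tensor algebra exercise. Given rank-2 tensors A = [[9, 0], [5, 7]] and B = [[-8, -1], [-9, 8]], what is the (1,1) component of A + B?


Tensor addition is component-wise: (A + B)_{ij} = A_{ij} + B_{ij}.
A_{11} = 9
B_{11} = -8
(A + B)_{11} = 9 + -8 = 1

1


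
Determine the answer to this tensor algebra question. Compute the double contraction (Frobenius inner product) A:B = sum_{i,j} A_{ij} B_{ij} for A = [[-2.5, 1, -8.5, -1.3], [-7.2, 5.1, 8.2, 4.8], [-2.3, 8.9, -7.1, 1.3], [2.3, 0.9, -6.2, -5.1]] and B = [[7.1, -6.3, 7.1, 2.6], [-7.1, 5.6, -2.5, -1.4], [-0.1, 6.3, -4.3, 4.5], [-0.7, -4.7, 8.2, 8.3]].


A:B = sum over all i,j of A_{ij} * B_{ij}.
Row 1: -2.5*7.1=-17.75, 1*-6.3=-6.3, -8.5*7.1=-60.35, -1.3*2.6=-3.38 => row sum = -87.78
Row 2: -7.2*-7.1=51.12, 5.1*5.6=28.56, 8.2*-2.5=-20.5, 4.8*-1.4=-6.72 => row sum = 52.46
Row 3: -2.3*-0.1=0.23, 8.9*6.3=56.07, -7.1*-4.3=30.53, 1.3*4.5=5.85 => row sum = 92.68
Row 4: 2.3*-0.7=-1.61, 0.9*-4.7=-4.23, -6.2*8.2=-50.84, -5.1*8.3=-42.33 => row sum = -99.01
Total = -87.78 + 52.46 + 92.68 + -99.01 = -41.65

-41.65


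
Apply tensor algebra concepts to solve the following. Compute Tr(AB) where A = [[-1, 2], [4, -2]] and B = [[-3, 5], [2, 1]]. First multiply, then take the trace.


Tr(AB) = sum_i (AB)_{ii} where (AB)_{ii} = sum_k A_{ik} B_{ki}.
(AB)_{11} = -1*-3 + 2*2 = 7
(AB)_{22} = 4*5 + -2*1 = 18
Tr(AB) = 7 + 18 = 25

25


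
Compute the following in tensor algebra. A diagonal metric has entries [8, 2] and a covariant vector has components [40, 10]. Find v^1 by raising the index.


To raise an index with a diagonal metric: v^i = v_i / g_{ii}.
For index 1: v_1 = 40, g_{11} = 8
v^1 = 40 / 8 = 5

5


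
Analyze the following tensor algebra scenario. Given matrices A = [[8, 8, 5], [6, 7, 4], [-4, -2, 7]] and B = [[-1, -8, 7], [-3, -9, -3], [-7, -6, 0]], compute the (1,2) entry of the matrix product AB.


(AB)_{ij} = sum_k A_{ik} B_{kj}.
For i=1, j=2:
A_{11} * B_{12} = 8 * -8 = -64
A_{12} * B_{22} = 8 * -9 = -72
A_{13} * B_{32} = 5 * -6 = -30
Sum = -64 + -72 + -30 = -166

-166


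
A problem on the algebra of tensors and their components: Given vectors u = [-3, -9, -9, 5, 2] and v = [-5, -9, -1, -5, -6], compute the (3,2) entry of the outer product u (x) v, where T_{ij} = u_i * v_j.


The outer product entry T_{ij} = u_i * v_j.
We need i=3, j=2.
u_3 = -9, v_2 = -9
T_{3,2} = -9 * -9 = 81

81


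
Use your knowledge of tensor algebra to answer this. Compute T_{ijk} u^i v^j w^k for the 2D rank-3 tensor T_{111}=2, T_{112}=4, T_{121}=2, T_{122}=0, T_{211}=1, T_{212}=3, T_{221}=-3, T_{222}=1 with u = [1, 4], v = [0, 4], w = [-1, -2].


S = sum over i,j,k of T_{ijk} u_i v_j w_k. Expanding all 8 terms:
T_{111}*u_1*v_1*w_1 = 2*1*0*-1 = 0  (running total: 0)
T_{112}*u_1*v_1*w_2 = 4*1*0*-2 = 0  (running total: 0)
T_{121}*u_1*v_2*w_1 = 2*1*4*-1 = -8  (running total: -8)
T_{122}*u_1*v_2*w_2 = 0*1*4*-2 = 0  (running total: -8)
T_{211}*u_2*v_1*w_1 = 1*4*0*-1 = 0  (running total: -8)
T_{212}*u_2*v_1*w_2 = 3*4*0*-2 = 0  (running total: -8)
T_{221}*u_2*v_2*w_1 = -3*4*4*-1 = 48  (running total: 40)
T_{222}*u_2*v_2*w_2 = 1*4*4*-2 = -32  (running total: 8)
S = 8

8


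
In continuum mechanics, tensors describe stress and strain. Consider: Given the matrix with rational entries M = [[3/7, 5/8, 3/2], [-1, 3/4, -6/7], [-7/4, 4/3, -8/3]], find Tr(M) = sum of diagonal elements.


The trace is the sum of diagonal entries.
Diagonal: M[1,1] = 3/7, M[2,2] = 3/4, M[3,3] = -8/3
Tr(M) = 3/7 + 3/4 + -8/3
Computing step by step:
After adding M[1,1]: 3/7
After adding M[2,2]: 33/28
After adding M[3,3]: -125/84
Tr(M) = -125/84

-125/84


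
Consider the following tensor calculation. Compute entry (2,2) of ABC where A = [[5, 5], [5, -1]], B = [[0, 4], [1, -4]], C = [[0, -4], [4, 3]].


(ABC)_{22} = sum_m (AB)_{2m} C_{m2}. First compute row 2 of AB.
(AB)_{21} = 5*0 + -1*1 = -1
(AB)_{22} = 5*4 + -1*-4 = 24
Now contract with column 2 of C:
(AB)_{21} * C_{12} = -1 * -4 = 4
(AB)_{22} * C_{22} = 24 * 3 = 72
(ABC)_{22} = 4 + 72 = 76

76


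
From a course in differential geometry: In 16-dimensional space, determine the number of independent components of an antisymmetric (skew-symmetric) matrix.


An antisymmetric rank-2 tensor satisfies A_{ij} = -A_{ji}, so diagonal entries are zero.
The independent components are the upper-triangular entries: C(n, 2) = n(n-1)/2.
n = 16
C(16, 2) = 16 * 15 / 2 = 240 / 2 = 120

120


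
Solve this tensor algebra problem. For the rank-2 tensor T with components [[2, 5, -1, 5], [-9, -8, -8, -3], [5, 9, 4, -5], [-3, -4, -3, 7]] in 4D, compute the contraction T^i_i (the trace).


The contraction (trace) of a rank-2 tensor is the sum of its diagonal elements.
Diagonal entries: A[1,1] = 2, A[2,2] = -8, A[3,3] = 4, A[4,4] = 7
Tr(A) = 2 + -8 + 4 + 7 = 5

5


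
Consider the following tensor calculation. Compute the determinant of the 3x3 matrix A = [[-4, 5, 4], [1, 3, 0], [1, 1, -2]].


Expanding along the first row, det(A) = a11*M_11 - a12*M_12 + a13*M_13, where M_1j is the (1,j) minor.
Minor M_11 = 3*-2 - 0*1 = -6
Minor M_12 = 1*-2 - 0*1 = -2
Minor M_13 = 1*1 - 3*1 = -2
det = -4*(-6) - 5*(-2) + 4*(-2)
    = 24 - -10 + -8
    = 26

26


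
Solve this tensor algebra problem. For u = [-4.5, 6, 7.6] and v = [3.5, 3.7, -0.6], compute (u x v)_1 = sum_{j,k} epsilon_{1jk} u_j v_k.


(u x v)_1 = sum_{j,k} epsilon_{1jk} u_j v_k. Only permutations of (1,2,3) contribute; the two non-zero terms are:
eps_{123} u_2 v_3 = 1 * 6 * -0.6 = -3.6
eps_{132} u_3 v_2 = -1 * 7.6 * 3.7 = -28.12
(u x v)_1 = -31.72

-31.72


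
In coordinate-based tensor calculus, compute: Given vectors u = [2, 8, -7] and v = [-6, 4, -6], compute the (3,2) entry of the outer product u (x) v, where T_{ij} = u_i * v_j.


The outer product entry T_{ij} = u_i * v_j.
We need i=3, j=2.
u_3 = -7, v_2 = 4
T_{3,2} = -7 * 4 = -28

-28


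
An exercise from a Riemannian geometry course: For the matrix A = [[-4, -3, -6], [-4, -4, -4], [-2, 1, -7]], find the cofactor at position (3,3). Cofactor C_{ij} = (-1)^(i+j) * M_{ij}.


To find cofactor C_{33}, delete row 3 and column 3.
The resulting 2x2 submatrix is: [[-4, -3], [-4, -4]]
Minor M_{33} = -4*-4 - -3*-4
  = 16 - 12 = 4
Sign = (-1)^(3+3) = (-1)^6 = 1
Cofactor C_{33} = 1 * 4 = 4

4


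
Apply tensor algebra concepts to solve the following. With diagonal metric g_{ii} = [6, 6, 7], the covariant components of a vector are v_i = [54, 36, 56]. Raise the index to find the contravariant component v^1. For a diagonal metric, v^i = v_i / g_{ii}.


To raise an index with a diagonal metric: v^i = v_i / g_{ii}.
For index 1: v_1 = 54, g_{11} = 6
v^1 = 54 / 6 = 9

9
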